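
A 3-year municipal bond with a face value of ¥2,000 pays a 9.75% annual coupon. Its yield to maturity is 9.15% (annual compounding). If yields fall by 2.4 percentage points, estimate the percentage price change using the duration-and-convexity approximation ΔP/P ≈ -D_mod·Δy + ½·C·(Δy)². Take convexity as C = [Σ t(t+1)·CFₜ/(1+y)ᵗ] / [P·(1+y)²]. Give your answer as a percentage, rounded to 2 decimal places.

With y = 0.0915:
  t   CF        PV=CF/(1+0.0915)^t    t·PV        t(t+1)·PV
  1       195.00       178.6532       178.6532         357.3065
  2       195.00       163.6768       327.3536         982.0608
  3     2,195.00     1,687.9645     5,063.8935      20,255.5738
  Σ                  2,030.2945     5,569.9003      21,594.9411
P = 2,030.2945; D_Mac = 2.74340 yrs; D_mod = 2.51342 yrs; C = 8.92782.
Duration effect: -2.51342 × (-0.024) = +0.060322
Convexity effect: 0.5 × 8.92782 × (-0.024)² = +0.0025712
ΔP/P ≈ +0.060322 + 0.0025712 = +0.062893 = +6.2893%.

+6.29%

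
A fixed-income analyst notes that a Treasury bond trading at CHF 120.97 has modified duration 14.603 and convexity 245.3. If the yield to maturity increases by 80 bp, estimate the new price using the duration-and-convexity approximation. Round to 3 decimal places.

Duration effect: -D_mod·Δy = -14.603 × (+0.008) = -0.116824
Convexity effect: ½·C·(Δy)² = 0.5 × 245.3 × (0.008)² = +0.0078496
ΔP/P ≈ -0.116824 + 0.0078496 = -0.1089744
New price ≈ 120.97 × (1 - 0.1089744) = 107.787366832.

CHF 107.787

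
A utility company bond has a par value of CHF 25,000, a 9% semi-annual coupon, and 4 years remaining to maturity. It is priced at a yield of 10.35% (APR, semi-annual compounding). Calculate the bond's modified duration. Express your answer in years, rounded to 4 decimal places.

3.2630 years

Periodic yield y = 0.05175. First find Macaulay duration:
  t   CF        PV=CF/(1+0.05175)^t    t·PV
  1     1,125.00     1,069.6458     1,069.6458
  2     1,125.00     1,017.0153     2,034.0306
  3     1,125.00       966.9744     2,900.9231
  4     1,125.00       919.3956     3,677.5826
  5     1,125.00       874.1580     4,370.7898
  6     1,125.00       831.1462     4,986.8769
  7     1,125.00       790.2507     5,531.7548
  8    26,125.00    17,448.4211   139,587.3687
  Σ                 23,917.0070   164,158.9722
P = 23,917.0070; Macaulay duration = 164,158.9722 / 23,917.0070 = 6.86369 half-year periods = 3.43185 years.
Modified duration = D_Mac / (1 + y) = 3.43185 / 1.05175 = 3.26299 years.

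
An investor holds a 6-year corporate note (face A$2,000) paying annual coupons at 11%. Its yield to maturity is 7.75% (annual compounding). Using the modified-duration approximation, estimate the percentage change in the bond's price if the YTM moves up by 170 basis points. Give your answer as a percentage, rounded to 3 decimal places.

-7.559%

Periodic yield y = 0.0775. Modified duration first:
  t   CF        PV=CF/(1+0.0775)^t    t·PV
  1       220.00       204.1763       204.1763
  2       220.00       189.4908       378.9816
  3       220.00       175.8615       527.5846
  4       220.00       163.2126       652.8502
  5       220.00       151.4734       757.3668
  6     2,220.00     1,418.5652     8,511.3912
  Σ                  2,302.7798    11,032.3508
P = 2,302.7798; D_Mac = 4.79088 yrs; D_mod = 4.79088/(1+0.0775) = 4.44630 yrs.
ΔP/P ≈ -D_mod · Δy = -4.44630 × (+0.017) = -0.075587 = -7.5587%.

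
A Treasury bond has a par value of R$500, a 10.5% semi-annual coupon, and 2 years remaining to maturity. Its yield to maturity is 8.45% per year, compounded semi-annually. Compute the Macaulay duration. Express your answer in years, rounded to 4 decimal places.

Periodic yield y = 0.04225. Discount each cash flow and weight by its period:
  t   CF        PV=CF/(1+0.04225)^t    t·PV
  1        26.25        25.1859        25.1859
  2        26.25        24.1649        48.3299
  3        26.25        23.1853        69.5560
  4       526.25       445.9688     1,783.8753
  Σ                    518.5050     1,926.9471
Price P = Σ PV = 518.5050.
Macaulay duration = Σ(t·PV) / P = 1,926.9471 / 518.5050 = 3.71635 half-year periods.
In years: 3.71635 / 2 = 1.85818 years.

1.8582 years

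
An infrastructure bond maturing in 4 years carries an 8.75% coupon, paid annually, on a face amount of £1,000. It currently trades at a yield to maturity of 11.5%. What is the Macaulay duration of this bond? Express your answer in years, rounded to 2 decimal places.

3.52 years

Periodic yield y = 0.115. Discount each cash flow and weight by its year:
  t   CF        PV=CF/(1+0.115)^t    t·PV
  1        87.50        78.4753        78.4753
  2        87.50        70.3815       140.7629
  3        87.50        63.1224       189.3672
  4     1,087.50       703.6064     2,814.4257
  Σ                    915.5856     3,223.0311
Price P = Σ PV = 915.5856.
Macaulay duration = Σ(t·PV) / P = 3,223.0311 / 915.5856 = 3.52019 years.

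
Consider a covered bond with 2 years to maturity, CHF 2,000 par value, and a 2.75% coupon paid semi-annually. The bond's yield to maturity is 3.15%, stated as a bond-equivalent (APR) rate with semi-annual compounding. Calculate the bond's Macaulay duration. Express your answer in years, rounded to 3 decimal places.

1.959 years

Periodic yield y = 0.01575. Discount each cash flow and weight by its period:
  t   CF        PV=CF/(1+0.01575)^t    t·PV
  1        27.50        27.0736        27.0736
  2        27.50        26.6538        53.3076
  3        27.50        26.2405        78.7215
  4     2,027.50     1,904.6428     7,618.5712
  Σ                  1,984.6107     7,777.6739
Price P = Σ PV = 1,984.6107.
Macaulay duration = Σ(t·PV) / P = 7,777.6739 / 1,984.6107 = 3.91899 half-year periods.
In years: 3.91899 / 2 = 1.95950 years.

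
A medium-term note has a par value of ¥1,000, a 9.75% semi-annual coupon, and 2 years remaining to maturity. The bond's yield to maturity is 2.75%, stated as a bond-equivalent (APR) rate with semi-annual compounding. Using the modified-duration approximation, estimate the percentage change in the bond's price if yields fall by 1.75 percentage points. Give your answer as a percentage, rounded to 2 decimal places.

Periodic yield y = 0.01375. Modified duration first:
  t   CF        PV=CF/(1+0.01375)^t    t·PV
  1        48.75        48.0888        48.0888
  2        48.75        47.4365        94.8731
  3        48.75        46.7931       140.3794
  4     1,048.75       992.9983     3,971.9932
  Σ                  1,135.3167     4,255.3344
P = 1,135.3167; D_Mac = 3.74815 half-year periods = 1.87407 yrs; D_mod = 1.87407/(1+0.01375) = 1.84865 yrs.
ΔP/P ≈ -D_mod · Δy = -1.84865 × (-0.0175) = +0.032351 = +3.2351%.

+3.24%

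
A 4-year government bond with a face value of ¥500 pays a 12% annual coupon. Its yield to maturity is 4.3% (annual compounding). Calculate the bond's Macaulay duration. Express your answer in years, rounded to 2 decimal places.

3.47 years

Periodic yield y = 0.043. Discount each cash flow and weight by its year:
  t   CF        PV=CF/(1+0.043)^t    t·PV
  1        60.00        57.5264        57.5264
  2        60.00        55.1547       110.3094
  3        60.00        52.8808       158.6425
  4       560.00       473.2066     1,892.8264
  Σ                    638.7685     2,219.3047
Price P = Σ PV = 638.7685.
Macaulay duration = Σ(t·PV) / P = 2,219.3047 / 638.7685 = 3.47435 years.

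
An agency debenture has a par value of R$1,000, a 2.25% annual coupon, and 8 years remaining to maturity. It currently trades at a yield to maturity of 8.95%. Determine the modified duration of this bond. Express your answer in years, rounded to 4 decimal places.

6.6237 years

Periodic yield y = 0.0895. First find Macaulay duration:
  t   CF        PV=CF/(1+0.0895)^t    t·PV
  1        22.50        20.6517        20.6517
  2        22.50        18.9552        37.9104
  3        22.50        17.3981        52.1942
  4        22.50        15.9688        63.8754
  5        22.50        14.6570        73.2852
  6        22.50        13.4530        80.7180
  7        22.50        12.3479        86.4351
  8     1,022.50       515.0453     4,120.3625
  Σ                    628.4770     4,535.4324
P = 628.4770; Macaulay duration = 4,535.4324 / 628.4770 = 7.21654 years.
Modified duration = D_Mac / (1 + y) = 7.21654 / 1.0895 = 6.62372 years.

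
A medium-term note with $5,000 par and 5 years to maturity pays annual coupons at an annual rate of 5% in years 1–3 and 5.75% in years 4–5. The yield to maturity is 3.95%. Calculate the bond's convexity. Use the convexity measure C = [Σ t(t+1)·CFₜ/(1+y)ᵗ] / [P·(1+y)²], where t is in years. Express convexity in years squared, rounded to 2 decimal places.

With y = 0.0395:
  t   CF        PV=CF/(1+0.0395)^t    t·PV        t(t+1)·PV
  1       250.00       240.5002       240.5002         481.0005
  2       250.00       231.3615       462.7229       1,388.1688
  3       250.00       222.5699       667.7098       2,670.8394
  4       287.50       246.2294       984.9175       4,924.5876
  5     5,287.50     4,356.4016    21,782.0082     130,692.0490
  Σ                  5,297.0627    24,137.8587     140,156.6452
P = 5,297.0627.
Convexity = Σ t(t+1)·PV / [P·(1+y)²] = 140,156.6452 / (5,297.0627 × 1.080560) = 24.48666.

24.49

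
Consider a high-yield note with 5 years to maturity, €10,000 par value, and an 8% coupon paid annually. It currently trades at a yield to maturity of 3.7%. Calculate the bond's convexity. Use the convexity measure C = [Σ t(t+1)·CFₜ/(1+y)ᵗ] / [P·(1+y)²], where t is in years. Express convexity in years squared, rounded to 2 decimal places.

23.28

With y = 0.037:
  t   CF        PV=CF/(1+0.037)^t    t·PV        t(t+1)·PV
  1       800.00       771.4561       771.4561       1,542.9122
  2       800.00       743.9307     1,487.8614       4,463.5841
  3       800.00       717.3874     2,152.1621       8,608.6483
  4       800.00       691.7911     2,767.1643      13,835.8217
  5    10,800.00     9,005.9592    45,029.7958     270,178.7750
  Σ                 11,930.5244    52,208.4397     298,629.7414
P = 11,930.5244.
Convexity = Σ t(t+1)·PV / [P·(1+y)²] = 298,629.7414 / (11,930.5244 × 1.075369) = 23.27641.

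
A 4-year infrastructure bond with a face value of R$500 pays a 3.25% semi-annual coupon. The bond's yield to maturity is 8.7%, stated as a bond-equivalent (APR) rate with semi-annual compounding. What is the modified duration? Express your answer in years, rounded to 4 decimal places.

3.5984 years

Periodic yield y = 0.0435. First find Macaulay duration:
  t   CF        PV=CF/(1+0.0435)^t    t·PV
  1        8.125         7.7863         7.7863
  2        8.125         7.4617        14.9234
  3        8.125         7.1507        21.4520
  4        8.125         6.8526        27.4103
  5        8.125         6.5669        32.8346
  6        8.125         6.2932        37.7589
  7        8.125         6.0308        42.2157
  8      508.125       361.4356     2,891.4849
  Σ                    409.5777     3,075.8661
P = 409.5777; Macaulay duration = 3,075.8661 / 409.5777 = 7.50985 half-year periods = 3.75492 years.
Modified duration = D_Mac / (1 + y) = 3.75492 / 1.0435 = 3.59839 years.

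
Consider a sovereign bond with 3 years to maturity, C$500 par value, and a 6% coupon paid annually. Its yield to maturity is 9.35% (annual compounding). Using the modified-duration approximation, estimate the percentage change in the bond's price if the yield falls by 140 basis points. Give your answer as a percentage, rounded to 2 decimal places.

+3.62%

Periodic yield y = 0.0935. Modified duration first:
  t   CF        PV=CF/(1+0.0935)^t    t·PV
  1        30.00        27.4348        27.4348
  2        30.00        25.0890        50.1780
  3       530.00       405.3400     1,216.0201
  Σ                    457.8639     1,293.6330
P = 457.8639; D_Mac = 2.82537 yrs; D_mod = 2.82537/(1+0.0935) = 2.58378 yrs.
ΔP/P ≈ -D_mod · Δy = -2.58378 × (-0.014) = +0.036173 = +3.6173%.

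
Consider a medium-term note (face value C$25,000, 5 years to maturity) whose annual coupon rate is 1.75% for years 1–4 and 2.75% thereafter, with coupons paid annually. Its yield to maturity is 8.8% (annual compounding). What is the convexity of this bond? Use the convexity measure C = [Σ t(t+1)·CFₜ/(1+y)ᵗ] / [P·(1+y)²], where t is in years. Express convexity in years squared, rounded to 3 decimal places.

23.986

With y = 0.088:
  t   CF        PV=CF/(1+0.088)^t    t·PV        t(t+1)·PV
  1       437.50       402.1140       402.1140         804.2279
  2       437.50       369.5900       739.1801       2,217.5403
  3       437.50       339.6967     1,019.0902       4,076.3608
  4       437.50       312.2213     1,248.8851       6,244.4253
  5    25,687.50    16,849.1254    84,245.6270     505,473.7618
  Σ                 18,272.7474    87,654.8963     518,816.3161
P = 18,272.7474.
Convexity = Σ t(t+1)·PV / [P·(1+y)²] = 518,816.3161 / (18,272.7474 × 1.183744) = 23.98568.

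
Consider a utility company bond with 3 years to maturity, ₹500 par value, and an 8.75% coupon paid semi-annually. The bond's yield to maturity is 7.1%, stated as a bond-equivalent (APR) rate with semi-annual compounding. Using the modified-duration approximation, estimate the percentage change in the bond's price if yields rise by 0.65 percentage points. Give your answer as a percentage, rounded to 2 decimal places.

-1.70%

Periodic yield y = 0.0355. Modified duration first:
  t   CF        PV=CF/(1+0.0355)^t    t·PV
  1       21.875        21.1251        21.1251
  2       21.875        20.4008        40.8017
  3       21.875        19.7014        59.1043
  4       21.875        19.0260        76.1040
  5       21.875        18.3737        91.8687
  6      521.875       423.3172     2,539.9030
  Σ                    521.9442     2,828.9067
P = 521.9442; D_Mac = 5.41994 half-year periods = 2.70997 yrs; D_mod = 2.70997/(1+0.0355) = 2.61706 yrs.
ΔP/P ≈ -D_mod · Δy = -2.61706 × (+0.0065) = -0.017011 = -1.7011%.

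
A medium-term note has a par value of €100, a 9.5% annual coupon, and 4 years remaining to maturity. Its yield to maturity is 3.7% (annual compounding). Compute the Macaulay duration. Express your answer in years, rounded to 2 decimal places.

3.56 years

Periodic yield y = 0.037. Discount each cash flow and weight by its year:
  t   CF        PV=CF/(1+0.037)^t    t·PV
  1         9.50         9.1610         9.1610
  2         9.50         8.8342        17.6684
  3         9.50         8.5190        25.5569
  4       109.50        94.6889       378.7556
  Σ                    121.2031       431.1419
Price P = Σ PV = 121.2031.
Macaulay duration = Σ(t·PV) / P = 431.1419 / 121.2031 = 3.55719 years.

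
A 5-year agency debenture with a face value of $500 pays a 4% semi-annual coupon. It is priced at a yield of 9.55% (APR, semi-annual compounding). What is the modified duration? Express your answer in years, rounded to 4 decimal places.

4.3076 years

Periodic yield y = 0.04775. First find Macaulay duration:
  t   CF        PV=CF/(1+0.04775)^t    t·PV
  1        10.00         9.5443         9.5443
  2        10.00         9.1093        18.2186
  3        10.00         8.6941        26.0824
  4        10.00         8.2979        33.1917
  5        10.00         7.9198        39.5988
  6        10.00         7.5588        45.3529
  7        10.00         7.2143        50.5003
  8        10.00         6.8856        55.0844
  9        10.00         6.5717        59.1457
  10      510.00       319.8847     3,198.8471
  Σ                    391.6805     3,535.5662
P = 391.6805; Macaulay duration = 3,535.5662 / 391.6805 = 9.02666 half-year periods = 4.51333 years.
Modified duration = D_Mac / (1 + y) = 4.51333 / 1.04775 = 4.30764 years.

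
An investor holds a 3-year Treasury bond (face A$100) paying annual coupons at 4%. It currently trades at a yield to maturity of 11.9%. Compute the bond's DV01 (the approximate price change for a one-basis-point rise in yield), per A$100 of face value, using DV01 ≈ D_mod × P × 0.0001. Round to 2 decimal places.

A$0.02

Periodic yield y = 0.119.
  t   CF        PV=CF/(1+0.119)^t    t·PV
  1         4.00         3.5746         3.5746
  2         4.00         3.1945         6.3890
  3       104.00        74.2238       222.6713
  Σ                     80.9929       232.6349
P = 80.9929; D_Mac = 2.87229 yrs; D_mod = 2.56684 yrs.
DV01 ≈ 2.56684 × 80.9929 × 0.0001 = 0.020790.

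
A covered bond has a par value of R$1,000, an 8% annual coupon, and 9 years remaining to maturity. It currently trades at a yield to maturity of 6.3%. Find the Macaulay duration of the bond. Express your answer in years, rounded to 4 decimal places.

6.8763 years

Periodic yield y = 0.063. Discount each cash flow and weight by its year:
  t   CF        PV=CF/(1+0.063)^t    t·PV
  1        80.00        75.2587        75.2587
  2        80.00        70.7984       141.5968
  3        80.00        66.6024       199.8073
  4        80.00        62.6552       250.6207
  5        80.00        58.9418       294.7092
  6        80.00        55.4486       332.6915
  7        80.00        52.1623       365.1364
  8        80.00        49.0709       392.5671
  9     1,080.00       623.1956     5,608.7604
  Σ                  1,114.1340     7,661.1480
Price P = Σ PV = 1,114.1340.
Macaulay duration = Σ(t·PV) / P = 7,661.1480 / 1,114.1340 = 6.87633 years.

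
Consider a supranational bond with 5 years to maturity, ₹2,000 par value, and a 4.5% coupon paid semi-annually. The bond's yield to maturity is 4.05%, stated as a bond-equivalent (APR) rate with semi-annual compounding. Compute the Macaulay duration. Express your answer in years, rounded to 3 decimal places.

4.538 years

Periodic yield y = 0.02025. Discount each cash flow and weight by its period:
  t   CF        PV=CF/(1+0.02025)^t    t·PV
  1        45.00        44.1068        44.1068
  2        45.00        43.2314        86.4628
  3        45.00        42.3733       127.1200
  4        45.00        41.5323       166.1292
  5        45.00        40.7080       203.5399
  6        45.00        39.9000       239.4000
  7        45.00        39.1081       273.7564
  8        45.00        38.3318       306.6547
  9        45.00        37.5710       338.1393
  10    2,045.00     1,673.5060    16,735.0602
  Σ                  2,040.3688    18,520.3694
Price P = Σ PV = 2,040.3688.
Macaulay duration = Σ(t·PV) / P = 18,520.3694 / 2,040.3688 = 9.07697 half-year periods.
In years: 9.07697 / 2 = 4.53849 years.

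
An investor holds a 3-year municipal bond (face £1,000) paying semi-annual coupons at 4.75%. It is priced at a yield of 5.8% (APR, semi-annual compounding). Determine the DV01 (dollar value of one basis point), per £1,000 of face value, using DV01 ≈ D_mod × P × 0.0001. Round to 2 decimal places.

£0.27

Periodic yield y = 0.029.
  t   CF        PV=CF/(1+0.029)^t    t·PV
  1        23.75        23.0807        23.0807
  2        23.75        22.4302        44.8604
  3        23.75        21.7980        65.3941
  4        23.75        21.1837        84.7349
  5        23.75        20.5867       102.9335
  6     1,023.75       862.3859     5,174.3156
  Σ                    971.4652     5,495.3191
P = 971.4652; D_Mac = 5.65673 half-year periods = 2.82837 yrs; D_mod = 2.74866 yrs.
DV01 ≈ 2.74866 × 971.4652 × 0.0001 = 0.267022.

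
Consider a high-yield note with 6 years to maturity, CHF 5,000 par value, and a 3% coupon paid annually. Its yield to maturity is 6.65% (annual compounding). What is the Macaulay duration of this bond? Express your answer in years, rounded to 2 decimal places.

5.53 years

Periodic yield y = 0.0665. Discount each cash flow and weight by its year:
  t   CF        PV=CF/(1+0.0665)^t    t·PV
  1       150.00       140.6470       140.6470
  2       150.00       131.8771       263.7543
  3       150.00       123.6541       370.9624
  4       150.00       115.9439       463.7755
  5       150.00       108.7144       543.5719
  6     5,150.00     3,499.7907    20,998.7441
  Σ                  4,120.6272    22,781.4552
Price P = Σ PV = 4,120.6272.
Macaulay duration = Σ(t·PV) / P = 22,781.4552 / 4,120.6272 = 5.52864 years.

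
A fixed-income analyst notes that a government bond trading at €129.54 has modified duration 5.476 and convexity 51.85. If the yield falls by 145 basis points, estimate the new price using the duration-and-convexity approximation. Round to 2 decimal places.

€140.53

Duration effect: -D_mod·Δy = -5.476 × (-0.0145) = +0.079402
Convexity effect: ½·C·(Δy)² = 0.5 × 51.85 × (-0.0145)² = +0.00545073125
ΔP/P ≈ +0.079402 + 0.00545073125 = +0.08485273125
New price ≈ 129.54 × (1 + 0.08485273125) = 140.531822806125.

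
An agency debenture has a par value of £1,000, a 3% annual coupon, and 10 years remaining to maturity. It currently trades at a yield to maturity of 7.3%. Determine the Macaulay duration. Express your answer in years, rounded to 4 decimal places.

8.4975 years

Periodic yield y = 0.073. Discount each cash flow and weight by its year:
  t   CF        PV=CF/(1+0.073)^t    t·PV
  1        30.00        27.9590        27.9590
  2        30.00        26.0568        52.1137
  3        30.00        24.2841        72.8523
  4        30.00        22.6320        90.5279
  5        30.00        21.0922       105.4612
  6        30.00        19.6573       117.9435
  7        30.00        18.3199       128.2393
  8        30.00        17.0735       136.5883
  9        30.00        15.9120       143.2077
  10    1,030.00       509.1433     5,091.4327
  Σ                    702.1301     5,966.3256
Price P = Σ PV = 702.1301.
Macaulay duration = Σ(t·PV) / P = 5,966.3256 / 702.1301 = 8.49746 years.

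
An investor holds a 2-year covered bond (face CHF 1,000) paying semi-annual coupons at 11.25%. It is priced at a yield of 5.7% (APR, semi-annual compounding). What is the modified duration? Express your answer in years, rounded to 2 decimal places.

Periodic yield y = 0.0285. First find Macaulay duration:
  t   CF        PV=CF/(1+0.0285)^t    t·PV
  1        56.25        54.6913        54.6913
  2        56.25        53.1758       106.3516
  3        56.25        51.7023       155.1068
  4     1,056.25       943.9512     3,775.8048
  Σ                  1,103.5205     4,091.9544
P = 1,103.5205; Macaulay duration = 4,091.9544 / 1,103.5205 = 3.70809 half-year periods = 1.85405 years.
Modified duration = D_Mac / (1 + y) = 1.85405 / 1.0285 = 1.80267 years.

1.80 years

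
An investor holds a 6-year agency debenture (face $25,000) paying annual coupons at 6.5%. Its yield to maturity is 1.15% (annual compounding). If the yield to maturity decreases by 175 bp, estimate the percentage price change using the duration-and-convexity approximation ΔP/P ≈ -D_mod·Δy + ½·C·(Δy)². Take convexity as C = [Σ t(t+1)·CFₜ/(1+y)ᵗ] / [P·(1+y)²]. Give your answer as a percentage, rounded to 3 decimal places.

+9.653%

With y = 0.0115:
  t   CF        PV=CF/(1+0.0115)^t    t·PV        t(t+1)·PV
  1     1,625.00     1,606.5250     1,606.5250       3,213.0499
  2     1,625.00     1,588.2600     3,176.5199       9,529.5598
  3     1,625.00     1,570.2026     4,710.6079      18,842.4317
  4     1,625.00     1,552.3506     6,209.4024      31,047.0122
  5     1,625.00     1,534.7015     7,673.5077      46,041.0463
  6    26,625.00    24,859.6090   149,157.6541   1,044,103.5784
  Σ                 32,711.6487   172,534.2171   1,152,776.6784
P = 32,711.6487; D_Mac = 5.27440 yrs; D_mod = 5.21443 yrs; C = 34.44379.
Duration effect: -5.21443 × (-0.0175) = +0.091253
Convexity effect: 0.5 × 34.44379 × (-0.0175)² = +0.0052742
ΔP/P ≈ +0.091253 + 0.0052742 = +0.096527 = +9.6527%.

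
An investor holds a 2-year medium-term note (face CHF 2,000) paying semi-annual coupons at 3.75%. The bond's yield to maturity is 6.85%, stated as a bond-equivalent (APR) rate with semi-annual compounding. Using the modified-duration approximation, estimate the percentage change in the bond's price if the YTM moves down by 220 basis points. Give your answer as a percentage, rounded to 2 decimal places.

Periodic yield y = 0.03425. Modified duration first:
  t   CF        PV=CF/(1+0.03425)^t    t·PV
  1        37.50        36.2582        36.2582
  2        37.50        35.0574        70.1149
  3        37.50        33.8965       101.6895
  4     2,037.50     1,780.7194     7,122.8777
  Σ                  1,885.9315     7,330.9402
P = 1,885.9315; D_Mac = 3.88717 half-year periods = 1.94359 yrs; D_mod = 1.94359/(1+0.03425) = 1.87922 yrs.
ΔP/P ≈ -D_mod · Δy = -1.87922 × (-0.022) = +0.041343 = +4.1343%.

+4.13%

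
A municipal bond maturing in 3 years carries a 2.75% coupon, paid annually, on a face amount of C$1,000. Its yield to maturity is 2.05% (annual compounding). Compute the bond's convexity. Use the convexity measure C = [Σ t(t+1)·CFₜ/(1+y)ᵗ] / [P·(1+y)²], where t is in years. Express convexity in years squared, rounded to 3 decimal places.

11.120

With y = 0.0205:
  t   CF        PV=CF/(1+0.0205)^t    t·PV        t(t+1)·PV
  1        27.50        26.9476        26.9476          53.8951
  2        27.50        26.4062        52.8125         158.4375
  3     1,027.50       966.8137     2,900.4412      11,601.7646
  Σ                  1,020.1675     2,980.2012      11,814.0972
P = 1,020.1675.
Convexity = Σ t(t+1)·PV / [P·(1+y)²] = 11,814.0972 / (1,020.1675 × 1.041420) = 11.11995.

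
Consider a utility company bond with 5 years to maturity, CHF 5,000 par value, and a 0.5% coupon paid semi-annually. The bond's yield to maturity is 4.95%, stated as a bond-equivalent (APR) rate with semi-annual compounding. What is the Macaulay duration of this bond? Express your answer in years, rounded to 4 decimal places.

4.9360 years

Periodic yield y = 0.02475. Discount each cash flow and weight by its period:
  t   CF        PV=CF/(1+0.02475)^t    t·PV
  1        12.50        12.1981        12.1981
  2        12.50        11.9035        23.8070
  3        12.50        11.6160        34.8480
  4        12.50        11.3354        45.3418
  5        12.50        11.0617        55.3083
  6        12.50        10.7945        64.7670
  7        12.50        10.5338        73.7365
  8        12.50        10.2794        82.2350
  9        12.50        10.0311        90.2799
  10    5,012.50     3,925.3204    39,253.2044
  Σ                  4,025.0739    39,735.7259
Price P = Σ PV = 4,025.0739.
Macaulay duration = Σ(t·PV) / P = 39,735.7259 / 4,025.0739 = 9.87205 half-year periods.
In years: 9.87205 / 2 = 4.93602 years.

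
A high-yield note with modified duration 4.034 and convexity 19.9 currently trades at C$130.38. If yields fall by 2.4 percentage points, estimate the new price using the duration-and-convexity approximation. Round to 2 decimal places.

Duration effect: -D_mod·Δy = -4.034 × (-0.024) = +0.096816
Convexity effect: ½·C·(Δy)² = 0.5 × 19.9 × (-0.024)² = +0.0057312
ΔP/P ≈ +0.096816 + 0.0057312 = +0.1025472
New price ≈ 130.38 × (1 + 0.1025472) = 143.750103936.

C$143.75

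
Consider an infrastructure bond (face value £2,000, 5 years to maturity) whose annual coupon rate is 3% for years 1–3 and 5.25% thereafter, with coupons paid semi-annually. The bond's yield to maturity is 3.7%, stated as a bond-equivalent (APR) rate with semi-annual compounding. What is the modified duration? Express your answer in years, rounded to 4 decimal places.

4.5726 years

Periodic yield y = 0.0185. First find Macaulay duration:
  t   CF        PV=CF/(1+0.0185)^t    t·PV
  1        30.00        29.4551        29.4551
  2        30.00        28.9201        57.8401
  3        30.00        28.3948        85.1843
  4        30.00        27.8790       111.5160
  5        30.00        27.3726       136.8630
  6        30.00        26.8754       161.2524
  7        52.50        46.1777       323.2437
  8        52.50        45.3389       362.7112
  9        52.50        44.5154       400.6383
  10    2,052.50     1,708.7276    17,087.2759
  Σ                  2,013.6564    18,755.9802
P = 2,013.6564; Macaulay duration = 18,755.9802 / 2,013.6564 = 9.31439 half-year periods = 4.65719 years.
Modified duration = D_Mac / (1 + y) = 4.65719 / 1.0185 = 4.57260 years.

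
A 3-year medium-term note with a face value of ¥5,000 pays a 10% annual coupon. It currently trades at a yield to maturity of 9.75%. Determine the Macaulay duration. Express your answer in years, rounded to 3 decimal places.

2.736 years

Periodic yield y = 0.0975. Discount each cash flow and weight by its year:
  t   CF        PV=CF/(1+0.0975)^t    t·PV
  1       500.00       455.5809       455.5809
  2       500.00       415.1079       830.2157
  3     5,500.00     4,160.5343    12,481.6028
  Σ                  5,031.2230    13,767.3994
Price P = Σ PV = 5,031.2230.
Macaulay duration = Σ(t·PV) / P = 13,767.3994 / 5,031.2230 = 2.73639 years.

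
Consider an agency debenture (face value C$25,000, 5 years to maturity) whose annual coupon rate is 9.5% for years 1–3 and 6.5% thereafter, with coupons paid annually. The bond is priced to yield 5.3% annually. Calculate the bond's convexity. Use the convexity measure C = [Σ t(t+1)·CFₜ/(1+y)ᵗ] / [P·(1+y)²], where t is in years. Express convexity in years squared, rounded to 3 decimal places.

With y = 0.053:
  t   CF        PV=CF/(1+0.053)^t    t·PV        t(t+1)·PV
  1     2,375.00     2,255.4606     2,255.4606       4,510.9212
  2     2,375.00     2,141.9379     4,283.8758      12,851.6273
  3     2,375.00     2,034.1290     6,102.3871      24,409.5485
  4     1,625.00     1,321.7213     5,286.8851      26,434.4255
  5    26,625.00    20,565.9019   102,829.5097     616,977.0579
  Σ                 28,319.1507   120,758.1182     685,183.5804
P = 28,319.1507.
Convexity = Σ t(t+1)·PV / [P·(1+y)²] = 685,183.5804 / (28,319.1507 × 1.108809) = 21.82077.

21.821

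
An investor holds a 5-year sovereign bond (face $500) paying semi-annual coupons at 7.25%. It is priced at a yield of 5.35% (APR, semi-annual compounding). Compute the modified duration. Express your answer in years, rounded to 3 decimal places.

Periodic yield y = 0.02675. First find Macaulay duration:
  t   CF        PV=CF/(1+0.02675)^t    t·PV
  1       18.125        17.6528        17.6528
  2       18.125        17.1929        34.3858
  3       18.125        16.7450        50.2349
  4       18.125        16.3087        65.2348
  5       18.125        15.8838        79.4190
  6       18.125        15.4700        92.8199
  7       18.125        15.0669       105.4686
  8       18.125        14.6744       117.3952
  9       18.125        14.2921       128.6288
  10     518.125       397.9124     3,979.1236
  Σ                    541.1989     4,670.3632
P = 541.1989; Macaulay duration = 4,670.3632 / 541.1989 = 8.62966 half-year periods = 4.31483 years.
Modified duration = D_Mac / (1 + y) = 4.31483 / 1.02675 = 4.20242 years.

4.202 years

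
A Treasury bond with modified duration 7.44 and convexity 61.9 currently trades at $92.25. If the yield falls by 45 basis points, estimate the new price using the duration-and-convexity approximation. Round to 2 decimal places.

Duration effect: -D_mod·Δy = -7.44 × (-0.0045) = +0.033480
Convexity effect: ½·C·(Δy)² = 0.5 × 61.9 × (-0.0045)² = +0.0006267375
ΔP/P ≈ +0.033480 + 0.0006267375 = +0.0341067375
New price ≈ 92.25 × (1 + 0.0341067375) = 95.396346534375.

$95.40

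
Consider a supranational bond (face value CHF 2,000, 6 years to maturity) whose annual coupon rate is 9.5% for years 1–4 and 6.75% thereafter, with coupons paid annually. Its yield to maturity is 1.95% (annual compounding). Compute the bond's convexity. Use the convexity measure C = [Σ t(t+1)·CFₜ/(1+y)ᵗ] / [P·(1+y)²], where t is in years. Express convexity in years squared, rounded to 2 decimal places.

With y = 0.0195:
  t   CF        PV=CF/(1+0.0195)^t    t·PV        t(t+1)·PV
  1       190.00       186.3659       186.3659         372.7317
  2       190.00       182.8012       365.6025       1,096.8074
  3       190.00       179.3048       537.9144       2,151.6576
  4       190.00       175.8752       703.5009       3,517.5046
  5       135.00       122.5738       612.8690       3,677.2137
  6     2,135.00     1,901.4044    11,408.4265      79,858.9856
  Σ                  2,748.3253    13,814.6791      90,674.9007
P = 2,748.3253.
Convexity = Σ t(t+1)·PV / [P·(1+y)²] = 90,674.9007 / (2,748.3253 × 1.039380) = 31.74275.

31.74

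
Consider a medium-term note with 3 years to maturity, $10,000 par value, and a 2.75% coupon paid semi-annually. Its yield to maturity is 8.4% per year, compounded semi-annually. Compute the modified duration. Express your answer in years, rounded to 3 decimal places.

2.774 years

Periodic yield y = 0.042. First find Macaulay duration:
  t   CF        PV=CF/(1+0.042)^t    t·PV
  1       137.50       131.9578       131.9578
  2       137.50       126.6389       253.2779
  3       137.50       121.5345       364.6035
  4       137.50       116.6358       466.5431
  5       137.50       111.9345       559.6727
  6    10,137.50     7,919.9885    47,519.9313
  Σ                  8,528.6901    49,295.9862
P = 8,528.6901; Macaulay duration = 49,295.9862 / 8,528.6901 = 5.78002 half-year periods = 2.89001 years.
Modified duration = D_Mac / (1 + y) = 2.89001 / 1.042 = 2.77352 years.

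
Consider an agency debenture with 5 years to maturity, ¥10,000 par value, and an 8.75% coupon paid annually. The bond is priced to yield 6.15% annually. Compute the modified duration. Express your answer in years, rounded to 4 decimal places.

Periodic yield y = 0.0615. First find Macaulay duration:
  t   CF        PV=CF/(1+0.0615)^t    t·PV
  1       875.00       824.3052       824.3052
  2       875.00       776.5476     1,553.0951
  3       875.00       731.5568     2,194.6704
  4       875.00       689.1727     2,756.6908
  5    10,875.00     8,069.1776    40,345.8879
  Σ                 11,090.7599    47,674.6494
P = 11,090.7599; Macaulay duration = 47,674.6494 / 11,090.7599 = 4.29859 years.
Modified duration = D_Mac / (1 + y) = 4.29859 / 1.0615 = 4.04954 years.

4.0495 years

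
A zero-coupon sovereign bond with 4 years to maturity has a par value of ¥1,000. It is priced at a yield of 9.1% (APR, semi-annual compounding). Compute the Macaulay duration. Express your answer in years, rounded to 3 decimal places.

A zero-coupon bond has a single cash flow at maturity, so its Macaulay duration equals its maturity: 4 years.
(Equivalently: 8 semi-annual periods ÷ 2 = 4 years.)

4.000 years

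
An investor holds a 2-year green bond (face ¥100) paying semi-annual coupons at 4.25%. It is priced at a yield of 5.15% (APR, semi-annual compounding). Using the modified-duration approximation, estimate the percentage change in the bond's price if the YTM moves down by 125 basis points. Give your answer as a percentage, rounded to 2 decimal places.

Periodic yield y = 0.02575. Modified duration first:
  t   CF        PV=CF/(1+0.02575)^t    t·PV
  1        2.125         2.0717         2.0717
  2        2.125         2.0196         4.0393
  3        2.125         1.9689         5.9068
  4      102.125        92.2499       368.9997
  Σ                     98.3102       381.0175
P = 98.3102; D_Mac = 3.87567 half-year periods = 1.93783 yrs; D_mod = 1.93783/(1+0.02575) = 1.88919 yrs.
ΔP/P ≈ -D_mod · Δy = -1.88919 × (-0.0125) = +0.023615 = +2.3615%.

+2.36%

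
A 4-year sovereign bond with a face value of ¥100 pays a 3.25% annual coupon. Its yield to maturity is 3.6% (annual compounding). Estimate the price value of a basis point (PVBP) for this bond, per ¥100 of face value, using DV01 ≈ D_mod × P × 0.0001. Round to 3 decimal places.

¥0.036

Periodic yield y = 0.036.
  t   CF        PV=CF/(1+0.036)^t    t·PV
  1         3.25         3.1371         3.1371
  2         3.25         3.0281         6.0561
  3         3.25         2.9228         8.7685
  4       103.25        89.6295       358.5181
  Σ                     98.7175       376.4797
P = 98.7175; D_Mac = 3.81371 yrs; D_mod = 3.68119 yrs.
DV01 ≈ 3.68119 × 98.7175 × 0.0001 = 0.036340.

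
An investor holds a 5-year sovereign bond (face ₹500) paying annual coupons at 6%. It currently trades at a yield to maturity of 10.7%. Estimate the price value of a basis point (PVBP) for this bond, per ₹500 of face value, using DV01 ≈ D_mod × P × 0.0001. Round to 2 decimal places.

₹0.16

Periodic yield y = 0.107.
  t   CF        PV=CF/(1+0.107)^t    t·PV
  1        30.00        27.1003        27.1003
  2        30.00        24.4808        48.9616
  3        30.00        22.1146        66.3437
  4        30.00        19.9770        79.9081
  5       530.00       318.8143     1,594.0714
  Σ                    412.4870     1,816.3851
P = 412.4870; D_Mac = 4.40350 yrs; D_mod = 3.97787 yrs.
DV01 ≈ 3.97787 × 412.4870 × 0.0001 = 0.164082.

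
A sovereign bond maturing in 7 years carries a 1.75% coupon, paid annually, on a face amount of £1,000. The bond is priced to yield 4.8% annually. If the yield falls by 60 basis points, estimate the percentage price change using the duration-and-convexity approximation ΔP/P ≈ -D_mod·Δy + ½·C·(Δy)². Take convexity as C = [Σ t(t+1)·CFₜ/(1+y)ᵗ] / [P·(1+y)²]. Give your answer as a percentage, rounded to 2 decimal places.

+3.87%

With y = 0.048:
  t   CF        PV=CF/(1+0.048)^t    t·PV        t(t+1)·PV
  1        17.50        16.6985        16.6985          33.3969
  2        17.50        15.9337        31.8673          95.6019
  3        17.50        15.2039        45.6116         182.4465
  4        17.50        14.5075        58.0300         290.1502
  5        17.50        13.8430        69.2152         415.2914
  6        17.50        13.2090        79.2541         554.7785
  7     1,017.50       732.8337     5,129.8360      41,038.6878
  Σ                    822.2293     5,430.5127      42,610.3533
P = 822.2293; D_Mac = 6.60462 yrs; D_mod = 6.30212 yrs; C = 47.18453.
Duration effect: -6.30212 × (-0.006) = +0.037813
Convexity effect: 0.5 × 47.18453 × (-0.006)² = +0.0008493
ΔP/P ≈ +0.037813 + 0.0008493 = +0.038662 = +3.8662%.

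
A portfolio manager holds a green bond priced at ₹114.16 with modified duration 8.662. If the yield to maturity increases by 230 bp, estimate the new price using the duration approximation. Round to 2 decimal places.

₹91.42

Duration approximation: ΔP/P ≈ -D_mod · Δy = -8.662 × (+0.023) = -0.199226.
New price ≈ 114.16 × (1 - 0.199226) = 91.41635984.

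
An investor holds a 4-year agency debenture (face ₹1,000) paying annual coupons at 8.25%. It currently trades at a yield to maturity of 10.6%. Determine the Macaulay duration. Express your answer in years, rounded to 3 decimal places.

3.547 years

Periodic yield y = 0.106. Discount each cash flow and weight by its year:
  t   CF        PV=CF/(1+0.106)^t    t·PV
  1        82.50        74.5931        74.5931
  2        82.50        67.4441       134.8881
  3        82.50        60.9802       182.9405
  4     1,082.50       723.4481     2,893.7925
  Σ                    926.4655     3,286.2142
Price P = Σ PV = 926.4655.
Macaulay duration = Σ(t·PV) / P = 3,286.2142 / 926.4655 = 3.54704 years.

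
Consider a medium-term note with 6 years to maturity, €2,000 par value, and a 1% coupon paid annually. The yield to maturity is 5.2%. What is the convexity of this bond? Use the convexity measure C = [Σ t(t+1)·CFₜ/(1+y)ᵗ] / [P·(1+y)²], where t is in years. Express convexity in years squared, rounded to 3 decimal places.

36.534

With y = 0.052:
  t   CF        PV=CF/(1+0.052)^t    t·PV        t(t+1)·PV
  1        20.00        19.0114        19.0114          38.0228
  2        20.00        18.0717        36.1434         108.4301
  3        20.00        17.1784        51.5352         206.1408
  4        20.00        16.3293        65.3171         326.5856
  5        20.00        15.5221        77.6106         465.6639
  6     2,020.00     1,490.2425     8,941.4547      62,590.1829
  Σ                  1,576.3553     9,191.0724      63,735.0261
P = 1,576.3553.
Convexity = Σ t(t+1)·PV / [P·(1+y)²] = 63,735.0261 / (1,576.3553 × 1.106704) = 36.53361.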